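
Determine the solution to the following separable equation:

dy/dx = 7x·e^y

Separating variables and integrating:
-e^(-y) = 7x²/2 + C

General solution: y = -ln(C - 7x²/2)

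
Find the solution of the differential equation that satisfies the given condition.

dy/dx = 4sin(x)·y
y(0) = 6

General solution: y = Ce^(-4cos(x))
Applying IC y(0) = 6:
Particular solution: y = 6e^(4(1-cos(x)))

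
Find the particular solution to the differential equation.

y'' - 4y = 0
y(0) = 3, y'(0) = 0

General solution: y = C₁e^(2x) + C₂e^(-2x)
Applying ICs: C₁ = 3/2, C₂ = 3/2
Particular solution: y = (3/2)e^(2x) + (3/2)e^(-2x)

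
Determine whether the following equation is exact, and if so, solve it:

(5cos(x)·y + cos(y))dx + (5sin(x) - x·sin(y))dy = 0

Verify exactness: ∂M/∂y = ∂N/∂x ✓
Find F(x,y) such that ∂F/∂x = M, ∂F/∂y = N
Solution: 5sin(x)·y + x·cos(y) = C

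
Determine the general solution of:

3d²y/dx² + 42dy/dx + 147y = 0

Characteristic equation: 3r² + 42r + 147 = 0
Divide by 3: r² + 14r + 49 = 0
Factored: (r + 7)² = 0
Repeated root: r = -7
General solution: y = (C₁ + C₂x)e^(-7x)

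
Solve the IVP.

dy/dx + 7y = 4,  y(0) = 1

General solution: y = 4/7 + Ce^(-7x)
Applying y(0) = 1: C = 1 - 4/7 = 3/7
Particular solution: y = 4/7 + (3/7)e^(-7x)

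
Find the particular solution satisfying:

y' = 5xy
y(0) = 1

General solution: y = Ce^(5x²/2)
Applying IC y(0) = 1:
Particular solution: y = e^(5x²/2)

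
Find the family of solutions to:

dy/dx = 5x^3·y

Separating variables and integrating:
ln|y| = 5x^4/4 + C

General solution: y = Ce^(5x^4/4)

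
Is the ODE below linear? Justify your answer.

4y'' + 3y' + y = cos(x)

Yes. Linear (y and its derivatives appear to the first power only, no products of y terms)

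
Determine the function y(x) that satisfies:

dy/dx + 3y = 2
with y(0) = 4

General solution: y = 2/3 + Ce^(-3x)
Applying y(0) = 4: C = 4 - 2/3 = 10/3
Particular solution: y = 2/3 + (10/3)e^(-3x)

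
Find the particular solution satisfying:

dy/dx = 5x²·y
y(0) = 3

General solution: y = Ce^(5x³/3)
Applying IC y(0) = 3:
Particular solution: y = 3e^(5x³/3)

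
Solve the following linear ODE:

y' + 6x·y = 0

Using integrating factor method:

General solution: y = Ce^(-3x^2)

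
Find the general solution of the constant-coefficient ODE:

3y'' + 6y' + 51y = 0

Characteristic equation: 3r² + 6r + 51 = 0
Divide by 3: r² + 2r + 17 = 0
Roots: r = -1 ± 4i (complex conjugates)
General solution: y = e^(-x)(C₁cos(4x) + C₂sin(4x))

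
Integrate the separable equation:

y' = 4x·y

Separating variables and integrating:
ln|y| = 2x^2 + C

General solution: y = Ce^(2x^2)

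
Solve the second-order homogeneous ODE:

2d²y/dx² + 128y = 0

Characteristic equation: 2r² + 128 = 0
Divide by 2: r² + 64 = 0
Roots: r = ±8i (complex conjugates)
General solution: y = C₁cos(8x) + C₂sin(8x)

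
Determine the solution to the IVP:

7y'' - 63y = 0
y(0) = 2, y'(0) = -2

General solution: y = C₁e^(3x) + C₂e^(-3x)
Applying ICs: C₁ = 2/3, C₂ = 4/3
Particular solution: y = (2/3)e^(3x) + (4/3)e^(-3x)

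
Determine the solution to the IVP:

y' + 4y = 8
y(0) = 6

General solution: y = 2 + Ce^(-4x)
Applying y(0) = 6: C = 6 - 2 = 4
Particular solution: y = 2 + 4e^(-4x)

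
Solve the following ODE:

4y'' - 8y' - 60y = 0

Characteristic equation: 4r² - 8r - 60 = 0
Divide by 4: r² - 2r - 15 = 0
Roots: r = 5, -3 (distinct real)
General solution: y = C₁e^(5x) + C₂e^(-3x)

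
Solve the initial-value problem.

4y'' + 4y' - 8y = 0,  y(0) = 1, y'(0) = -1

General solution: y = C₁e^x + C₂e^(-2x)
Applying ICs: C₁ = 1/3, C₂ = 2/3
Particular solution: y = (1/3)e^x + (2/3)e^(-2x)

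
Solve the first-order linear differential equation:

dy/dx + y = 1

Using integrating factor method:

General solution: y = 1 + Ce^(-x)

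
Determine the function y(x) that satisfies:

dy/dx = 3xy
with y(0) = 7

General solution: y = Ce^(3x²/2)
Applying IC y(0) = 7:
Particular solution: y = 7e^(3x²/2)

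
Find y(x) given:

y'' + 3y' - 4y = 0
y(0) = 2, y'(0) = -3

General solution: y = C₁e^x + C₂e^(-4x)
Applying ICs: C₁ = 1, C₂ = 1
Particular solution: y = e^x + e^(-4x)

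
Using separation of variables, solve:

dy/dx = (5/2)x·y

Separating variables and integrating:
ln|y| = 5x^2/4 + C

General solution: y = Ce^(5x^2/4)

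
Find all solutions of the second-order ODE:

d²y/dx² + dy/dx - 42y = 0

Characteristic equation: r² + r - 42 = 0
Roots: r = 6, -7 (distinct real)
General solution: y = C₁e^(6x) + C₂e^(-7x)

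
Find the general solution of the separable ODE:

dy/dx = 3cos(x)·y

Separating variables and integrating:
ln|y| = 3sin(x) + C

General solution: y = Ce^(3sin(x))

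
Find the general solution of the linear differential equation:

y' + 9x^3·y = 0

Using integrating factor method:

General solution: y = Ce^(-9x^4/4)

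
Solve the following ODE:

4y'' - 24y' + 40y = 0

Characteristic equation: 4r² - 24r + 40 = 0
Divide by 4: r² - 6r + 10 = 0
Roots: r = 3 ± i (complex conjugates)
General solution: y = e^(3x)(C₁cos(x) + C₂sin(x))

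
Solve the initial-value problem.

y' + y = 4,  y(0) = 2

General solution: y = 4 + Ce^(-x)
Applying y(0) = 2: C = 2 - 4 = -2
Particular solution: y = 4 - 2e^(-x)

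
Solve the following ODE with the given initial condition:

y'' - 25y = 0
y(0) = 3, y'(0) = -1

General solution: y = C₁e^(5x) + C₂e^(-5x)
Applying ICs: C₁ = 7/5, C₂ = 8/5
Particular solution: y = (7/5)e^(5x) + (8/5)e^(-5x)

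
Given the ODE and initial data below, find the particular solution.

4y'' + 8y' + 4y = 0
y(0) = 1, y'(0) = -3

General solution: y = (C₁ + C₂x)e^(-x)
Repeated root r = -1
Applying ICs: C₁ = 1, C₂ = -2
Particular solution: y = (1 - 2x)e^(-x)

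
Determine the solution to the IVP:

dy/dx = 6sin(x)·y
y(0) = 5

General solution: y = Ce^(-6cos(x))
Applying IC y(0) = 5:
Particular solution: y = 5e^(6(1-cos(x)))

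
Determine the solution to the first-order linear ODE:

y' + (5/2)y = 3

Using integrating factor method:

General solution: y = 6/5 + Ce^(-5x/2)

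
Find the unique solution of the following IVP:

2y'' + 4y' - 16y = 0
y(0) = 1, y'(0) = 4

General solution: y = C₁e^(2x) + C₂e^(-4x)
Applying ICs: C₁ = 4/3, C₂ = -1/3
Particular solution: y = (4/3)e^(2x) - (1/3)e^(-4x)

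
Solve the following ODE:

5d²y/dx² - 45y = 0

Characteristic equation: 5r² - 45 = 0
Divide by 5: r² - 9 = 0
Roots: r = 3, -3 (distinct real)
General solution: y = C₁e^(3x) + C₂e^(-3x)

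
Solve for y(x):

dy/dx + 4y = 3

Using integrating factor method:

General solution: y = 3/4 + Ce^(-4x)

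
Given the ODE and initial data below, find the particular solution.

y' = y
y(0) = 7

General solution: y = Ce^x
Applying IC y(0) = 7:
Particular solution: y = 7e^x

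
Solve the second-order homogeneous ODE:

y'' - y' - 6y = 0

Characteristic equation: r² - r - 6 = 0
Roots: r = 3, -2 (distinct real)
General solution: y = C₁e^(3x) + C₂e^(-2x)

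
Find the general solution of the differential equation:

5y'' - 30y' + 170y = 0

Characteristic equation: 5r² - 30r + 170 = 0
Divide by 5: r² - 6r + 34 = 0
Roots: r = 3 ± 5i (complex conjugates)
General solution: y = e^(3x)(C₁cos(5x) + C₂sin(5x))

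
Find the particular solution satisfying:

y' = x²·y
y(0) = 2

General solution: y = Ce^(x³/3)
Applying IC y(0) = 2:
Particular solution: y = 2e^(x³/3)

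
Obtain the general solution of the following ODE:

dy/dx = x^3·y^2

Separating variables and integrating:
-1/y = x^4/4 + C

General solution: y^-1 = (-1/4)x^4 + C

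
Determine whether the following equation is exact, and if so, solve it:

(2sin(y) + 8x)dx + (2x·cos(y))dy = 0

Verify exactness: ∂M/∂y = ∂N/∂x ✓
Find F(x,y) such that ∂F/∂x = M, ∂F/∂y = N
Solution: 2x·sin(y) + 4x² = C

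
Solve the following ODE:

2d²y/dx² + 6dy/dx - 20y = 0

Characteristic equation: 2r² + 6r - 20 = 0
Divide by 2: r² + 3r - 10 = 0
Roots: r = 2, -5 (distinct real)
General solution: y = C₁e^(2x) + C₂e^(-5x)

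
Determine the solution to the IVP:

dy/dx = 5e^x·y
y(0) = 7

General solution: y = Ce^(5e^x)
Applying IC y(0) = 7:
Particular solution: y = 7e^(5(e^x - 1))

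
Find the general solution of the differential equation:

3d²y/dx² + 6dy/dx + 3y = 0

Characteristic equation: 3r² + 6r + 3 = 0
Divide by 3: r² + 2r + 1 = 0
Factored: (r + 1)² = 0
Repeated root: r = -1
General solution: y = (C₁ + C₂x)e^(-x)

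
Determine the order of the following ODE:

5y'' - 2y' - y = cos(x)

The order is 2 (highest derivative is of order 2).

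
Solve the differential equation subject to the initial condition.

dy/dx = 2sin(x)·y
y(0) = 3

General solution: y = Ce^(-2cos(x))
Applying IC y(0) = 3:
Particular solution: y = 3e^(2(1-cos(x)))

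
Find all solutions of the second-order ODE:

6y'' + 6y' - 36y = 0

Characteristic equation: 6r² + 6r - 36 = 0
Divide by 6: r² + r - 6 = 0
Roots: r = 2, -3 (distinct real)
General solution: y = C₁e^(2x) + C₂e^(-3x)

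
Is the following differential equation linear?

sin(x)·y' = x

Yes. Linear (y and its derivatives appear to the first power only, no products of y terms)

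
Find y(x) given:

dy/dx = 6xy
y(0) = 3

General solution: y = Ce^(3x²)
Applying IC y(0) = 3:
Particular solution: y = 3e^(3x²)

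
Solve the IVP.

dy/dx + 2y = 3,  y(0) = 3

General solution: y = 3/2 + Ce^(-2x)
Applying y(0) = 3: C = 3 - 3/2 = 3/2
Particular solution: y = 3/2 + (3/2)e^(-2x)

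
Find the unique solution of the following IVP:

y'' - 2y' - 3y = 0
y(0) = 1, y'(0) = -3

General solution: y = C₁e^(3x) + C₂e^(-x)
Applying ICs: C₁ = -1/2, C₂ = 3/2
Particular solution: y = -(1/2)e^(3x) + (3/2)e^(-x)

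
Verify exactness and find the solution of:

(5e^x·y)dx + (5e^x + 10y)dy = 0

Verify exactness: ∂M/∂y = ∂N/∂x ✓
Find F(x,y) such that ∂F/∂x = M, ∂F/∂y = N
Solution: 5e^x·y + 5y² = C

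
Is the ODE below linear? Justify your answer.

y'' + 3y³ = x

No. Nonlinear (y³ term)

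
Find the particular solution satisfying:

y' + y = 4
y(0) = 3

General solution: y = 4 + Ce^(-x)
Applying y(0) = 3: C = 3 - 4 = -1
Particular solution: y = 4 - e^(-x)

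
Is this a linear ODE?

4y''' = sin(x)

Yes. Linear (y and its derivatives appear to the first power only, no products of y terms)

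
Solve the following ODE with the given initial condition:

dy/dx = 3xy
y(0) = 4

General solution: y = Ce^(3x²/2)
Applying IC y(0) = 4:
Particular solution: y = 4e^(3x²/2)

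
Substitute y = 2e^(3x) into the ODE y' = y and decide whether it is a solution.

Verification:
y = 2e^(3x)
y' = 6e^(3x)
But y = 2e^(3x)
y' ≠ y — the derivative does not match

No, it is not a solution.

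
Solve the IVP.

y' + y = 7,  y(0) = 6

General solution: y = 7 + Ce^(-x)
Applying y(0) = 6: C = 6 - 7 = -1
Particular solution: y = 7 - e^(-x)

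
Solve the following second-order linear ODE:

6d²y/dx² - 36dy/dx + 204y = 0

Characteristic equation: 6r² - 36r + 204 = 0
Divide by 6: r² - 6r + 34 = 0
Roots: r = 3 ± 5i (complex conjugates)
General solution: y = e^(3x)(C₁cos(5x) + C₂sin(5x))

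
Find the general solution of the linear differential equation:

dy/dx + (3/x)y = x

Using integrating factor method:

General solution: y = (1/5)x^2 + Cx^(-3)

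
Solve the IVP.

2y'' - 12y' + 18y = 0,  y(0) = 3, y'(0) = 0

General solution: y = (C₁ + C₂x)e^(3x)
Repeated root r = 3
Applying ICs: C₁ = 3, C₂ = -9
Particular solution: y = (3 - 9x)e^(3x)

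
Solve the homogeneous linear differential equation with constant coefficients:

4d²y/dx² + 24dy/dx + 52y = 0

Characteristic equation: 4r² + 24r + 52 = 0
Divide by 4: r² + 6r + 13 = 0
Roots: r = -3 ± 2i (complex conjugates)
General solution: y = e^(-3x)(C₁cos(2x) + C₂sin(2x))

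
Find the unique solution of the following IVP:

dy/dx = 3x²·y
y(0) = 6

General solution: y = Ce^(x³)
Applying IC y(0) = 6:
Particular solution: y = 6e^(x³)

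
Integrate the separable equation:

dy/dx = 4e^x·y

Separating variables and integrating:
ln|y| = 4e^x + C

General solution: y = Ce^(4e^x)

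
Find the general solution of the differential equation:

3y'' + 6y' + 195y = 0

Characteristic equation: 3r² + 6r + 195 = 0
Divide by 3: r² + 2r + 65 = 0
Roots: r = -1 ± 8i (complex conjugates)
General solution: y = e^(-x)(C₁cos(8x) + C₂sin(8x))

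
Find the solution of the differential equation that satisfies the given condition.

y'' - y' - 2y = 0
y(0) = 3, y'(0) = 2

General solution: y = C₁e^(2x) + C₂e^(-x)
Applying ICs: C₁ = 5/3, C₂ = 4/3
Particular solution: y = (5/3)e^(2x) + (4/3)e^(-x)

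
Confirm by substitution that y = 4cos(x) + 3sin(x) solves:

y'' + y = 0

Verification:
y'' = -4cos(x) - 3sin(x)
y'' + y = 0 ✓

Yes, it is a solution.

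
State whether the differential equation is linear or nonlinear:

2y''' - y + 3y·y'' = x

Nonlinear (y·y'' term)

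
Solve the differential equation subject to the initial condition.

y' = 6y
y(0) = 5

General solution: y = Ce^(6x)
Applying IC y(0) = 5:
Particular solution: y = 5e^(6x)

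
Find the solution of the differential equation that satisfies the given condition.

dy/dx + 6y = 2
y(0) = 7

General solution: y = 1/3 + Ce^(-6x)
Applying y(0) = 7: C = 7 - 1/3 = 20/3
Particular solution: y = 1/3 + (20/3)e^(-6x)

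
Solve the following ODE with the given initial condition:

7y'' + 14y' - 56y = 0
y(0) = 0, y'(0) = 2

General solution: y = C₁e^(2x) + C₂e^(-4x)
Applying ICs: C₁ = 1/3, C₂ = -1/3
Particular solution: y = (1/3)e^(2x) - (1/3)e^(-4x)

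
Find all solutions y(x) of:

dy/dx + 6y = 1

Using integrating factor method:

General solution: y = 1/6 + Ce^(-6x)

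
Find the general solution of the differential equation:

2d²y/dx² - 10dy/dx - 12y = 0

Characteristic equation: 2r² - 10r - 12 = 0
Divide by 2: r² - 5r - 6 = 0
Roots: r = 6, -1 (distinct real)
General solution: y = C₁e^(6x) + C₂e^(-x)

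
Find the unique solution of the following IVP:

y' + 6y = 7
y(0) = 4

General solution: y = 7/6 + Ce^(-6x)
Applying y(0) = 4: C = 4 - 7/6 = 17/6
Particular solution: y = 7/6 + (17/6)e^(-6x)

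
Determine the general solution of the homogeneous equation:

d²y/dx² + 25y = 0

Characteristic equation: r² + 25 = 0
Roots: r = ±5i (complex conjugates)
General solution: y = C₁cos(5x) + C₂sin(5x)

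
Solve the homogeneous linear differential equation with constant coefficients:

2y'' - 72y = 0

Characteristic equation: 2r² - 72 = 0
Divide by 2: r² - 36 = 0
Roots: r = 6, -6 (distinct real)
General solution: y = C₁e^(6x) + C₂e^(-6x)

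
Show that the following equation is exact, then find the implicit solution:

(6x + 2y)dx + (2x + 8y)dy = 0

Verify exactness: ∂M/∂y = ∂N/∂x ✓
Find F(x,y) such that ∂F/∂x = M, ∂F/∂y = N
Solution: 3x² + 2xy + 4y² = C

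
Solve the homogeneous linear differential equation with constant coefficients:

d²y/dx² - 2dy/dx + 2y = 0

Characteristic equation: r² - 2r + 2 = 0
Roots: r = 1 ± i (complex conjugates)
General solution: y = e^x(C₁cos(x) + C₂sin(x))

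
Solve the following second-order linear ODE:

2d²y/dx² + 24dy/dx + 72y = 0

Characteristic equation: 2r² + 24r + 72 = 0
Divide by 2: r² + 12r + 36 = 0
Factored: (r + 6)² = 0
Repeated root: r = -6
General solution: y = (C₁ + C₂x)e^(-6x)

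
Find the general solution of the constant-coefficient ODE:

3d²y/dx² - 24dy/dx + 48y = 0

Characteristic equation: 3r² - 24r + 48 = 0
Divide by 3: r² - 8r + 16 = 0
Factored: (r - 4)² = 0
Repeated root: r = 4
General solution: y = (C₁ + C₂x)e^(4x)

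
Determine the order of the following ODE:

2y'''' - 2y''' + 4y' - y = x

The order is 4 (highest derivative is of order 4).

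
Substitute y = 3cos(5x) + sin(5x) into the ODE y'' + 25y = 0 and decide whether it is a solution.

Verification:
y'' = -75cos(5x) - 25sin(5x)
y'' + 25y = 0 ✓

Yes, it is a solution.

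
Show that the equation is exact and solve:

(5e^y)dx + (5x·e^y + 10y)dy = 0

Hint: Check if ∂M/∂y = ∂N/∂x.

Verify exactness: ∂M/∂y = ∂N/∂x ✓
Find F(x,y) such that ∂F/∂x = M, ∂F/∂y = N
Solution: 5x·e^y + 5y² = C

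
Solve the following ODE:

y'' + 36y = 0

Characteristic equation: r² + 36 = 0
Roots: r = ±6i (complex conjugates)
General solution: y = C₁cos(6x) + C₂sin(6x)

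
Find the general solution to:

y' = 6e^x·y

Separating variables and integrating:
ln|y| = 6e^x + C

General solution: y = Ce^(6e^x)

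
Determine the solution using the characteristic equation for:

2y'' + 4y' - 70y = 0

Characteristic equation: 2r² + 4r - 70 = 0
Divide by 2: r² + 2r - 35 = 0
Roots: r = 5, -7 (distinct real)
General solution: y = C₁e^(5x) + C₂e^(-7x)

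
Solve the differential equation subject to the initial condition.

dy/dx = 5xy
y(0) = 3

General solution: y = Ce^(5x²/2)
Applying IC y(0) = 3:
Particular solution: y = 3e^(5x²/2)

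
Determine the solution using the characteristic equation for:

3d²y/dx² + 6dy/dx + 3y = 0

Characteristic equation: 3r² + 6r + 3 = 0
Divide by 3: r² + 2r + 1 = 0
Factored: (r + 1)² = 0
Repeated root: r = -1
General solution: y = (C₁ + C₂x)e^(-x)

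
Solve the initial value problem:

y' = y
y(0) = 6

General solution: y = Ce^x
Applying IC y(0) = 6:
Particular solution: y = 6e^x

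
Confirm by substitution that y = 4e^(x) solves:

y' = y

Verification:
y = 4e^(x)
y' = 4e^(x)
y = 4e^(x)
y' = y ✓

Yes, it is a solution.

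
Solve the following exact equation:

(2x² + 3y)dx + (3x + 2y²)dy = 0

Verify exactness: ∂M/∂y = ∂N/∂x ✓
Find F(x,y) such that ∂F/∂x = M, ∂F/∂y = N
Solution: 2x³/3 + 3xy + 2y³/3 = C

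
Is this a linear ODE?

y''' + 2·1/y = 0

No. Nonlinear (1/y term)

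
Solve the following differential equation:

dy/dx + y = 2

Using integrating factor method:

General solution: y = 2 + Ce^(-x)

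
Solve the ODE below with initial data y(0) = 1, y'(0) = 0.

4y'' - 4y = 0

General solution: y = C₁e^x + C₂e^(-x)
Applying ICs: C₁ = 1/2, C₂ = 1/2
Particular solution: y = (1/2)e^x + (1/2)e^(-x)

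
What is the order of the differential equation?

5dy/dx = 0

The order is 1 (highest derivative is of order 1).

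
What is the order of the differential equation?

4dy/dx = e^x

The order is 1 (highest derivative is of order 1).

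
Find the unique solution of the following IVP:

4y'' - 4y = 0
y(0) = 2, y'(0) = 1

General solution: y = C₁e^x + C₂e^(-x)
Applying ICs: C₁ = 3/2, C₂ = 1/2
Particular solution: y = (3/2)e^x + (1/2)e^(-x)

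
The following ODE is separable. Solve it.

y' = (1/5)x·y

Separating variables and integrating:
ln|y| = x^2/10 + C

General solution: y = Ce^(x^2/10)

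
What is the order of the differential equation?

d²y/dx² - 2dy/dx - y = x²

The order is 2 (highest derivative is of order 2).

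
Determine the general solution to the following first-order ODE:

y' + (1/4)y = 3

Using integrating factor method:

General solution: y = 12 + Ce^(-x/4)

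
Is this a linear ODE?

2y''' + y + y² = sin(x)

No. Nonlinear (y² term)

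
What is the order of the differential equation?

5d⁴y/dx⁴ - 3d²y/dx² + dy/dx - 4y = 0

The order is 4 (highest derivative is of order 4).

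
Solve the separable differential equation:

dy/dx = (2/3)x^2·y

Separating variables and integrating:
ln|y| = 2x^3/9 + C

General solution: y = Ce^(2x^3/9)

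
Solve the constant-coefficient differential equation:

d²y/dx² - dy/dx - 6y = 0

Characteristic equation: r² - r - 6 = 0
Roots: r = 3, -2 (distinct real)
General solution: y = C₁e^(3x) + C₂e^(-2x)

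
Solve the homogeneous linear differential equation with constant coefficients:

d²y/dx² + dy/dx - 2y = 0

Characteristic equation: r² + r - 2 = 0
Roots: r = 1, -2 (distinct real)
General solution: y = C₁e^x + C₂e^(-2x)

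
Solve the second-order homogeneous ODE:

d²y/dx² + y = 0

Characteristic equation: r² + 1 = 0
Roots: r = ±i (complex conjugates)
General solution: y = C₁cos(x) + C₂sin(x)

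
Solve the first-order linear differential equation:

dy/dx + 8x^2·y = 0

Using integrating factor method:

General solution: y = Ce^(-8x^3/3)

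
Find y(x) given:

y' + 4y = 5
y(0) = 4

General solution: y = 5/4 + Ce^(-4x)
Applying y(0) = 4: C = 4 - 5/4 = 11/4
Particular solution: y = 5/4 + (11/4)e^(-4x)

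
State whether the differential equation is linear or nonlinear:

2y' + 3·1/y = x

Nonlinear (1/y term)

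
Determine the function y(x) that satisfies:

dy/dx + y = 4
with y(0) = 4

General solution: y = 4 + Ce^(-x)
Applying y(0) = 4: C = 4 - 4 = 0
Particular solution: y = 4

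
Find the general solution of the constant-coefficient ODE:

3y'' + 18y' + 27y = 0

Characteristic equation: 3r² + 18r + 27 = 0
Divide by 3: r² + 6r + 9 = 0
Factored: (r + 3)² = 0
Repeated root: r = -3
General solution: y = (C₁ + C₂x)e^(-3x)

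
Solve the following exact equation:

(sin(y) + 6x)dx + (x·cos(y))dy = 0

Verify exactness: ∂M/∂y = ∂N/∂x ✓
Find F(x,y) such that ∂F/∂x = M, ∂F/∂y = N
Solution: x·sin(y) + 3x² = C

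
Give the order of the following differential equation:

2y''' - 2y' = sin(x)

The order is 3 (highest derivative is of order 3).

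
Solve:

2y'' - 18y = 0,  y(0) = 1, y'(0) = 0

General solution: y = C₁e^(3x) + C₂e^(-3x)
Applying ICs: C₁ = 1/2, C₂ = 1/2
Particular solution: y = (1/2)e^(3x) + (1/2)e^(-3x)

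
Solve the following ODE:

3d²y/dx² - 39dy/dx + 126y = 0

Characteristic equation: 3r² - 39r + 126 = 0
Divide by 3: r² - 13r + 42 = 0
Roots: r = 6, 7 (distinct real)
General solution: y = C₁e^(6x) + C₂e^(7x)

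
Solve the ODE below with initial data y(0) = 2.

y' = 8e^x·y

General solution: y = Ce^(8e^x)
Applying IC y(0) = 2:
Particular solution: y = 2e^(8(e^x - 1))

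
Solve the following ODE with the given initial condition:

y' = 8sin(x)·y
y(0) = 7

General solution: y = Ce^(-8cos(x))
Applying IC y(0) = 7:
Particular solution: y = 7e^(8(1-cos(x)))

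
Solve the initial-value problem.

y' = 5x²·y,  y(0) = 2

General solution: y = Ce^(5x³/3)
Applying IC y(0) = 2:
Particular solution: y = 2e^(5x³/3)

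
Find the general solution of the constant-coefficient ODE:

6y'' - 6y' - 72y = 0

Characteristic equation: 6r² - 6r - 72 = 0
Divide by 6: r² - r - 12 = 0
Roots: r = 4, -3 (distinct real)
General solution: y = C₁e^(4x) + C₂e^(-3x)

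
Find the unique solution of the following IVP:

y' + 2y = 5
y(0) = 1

General solution: y = 5/2 + Ce^(-2x)
Applying y(0) = 1: C = 1 - 5/2 = -3/2
Particular solution: y = 5/2 - (3/2)e^(-2x)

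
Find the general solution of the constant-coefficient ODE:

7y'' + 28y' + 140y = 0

Characteristic equation: 7r² + 28r + 140 = 0
Divide by 7: r² + 4r + 20 = 0
Roots: r = -2 ± 4i (complex conjugates)
General solution: y = e^(-2x)(C₁cos(4x) + C₂sin(4x))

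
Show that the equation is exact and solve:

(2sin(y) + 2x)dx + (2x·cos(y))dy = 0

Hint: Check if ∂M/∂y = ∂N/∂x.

Verify exactness: ∂M/∂y = ∂N/∂x ✓
Find F(x,y) such that ∂F/∂x = M, ∂F/∂y = N
Solution: 2x·sin(y) + x² = C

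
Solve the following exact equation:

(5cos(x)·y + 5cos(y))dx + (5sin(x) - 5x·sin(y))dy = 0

Verify exactness: ∂M/∂y = ∂N/∂x ✓
Find F(x,y) such that ∂F/∂x = M, ∂F/∂y = N
Solution: 5sin(x)·y + 5x·cos(y) = C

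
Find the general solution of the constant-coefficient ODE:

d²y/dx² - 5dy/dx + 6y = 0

Characteristic equation: r² - 5r + 6 = 0
Roots: r = 2, 3 (distinct real)
General solution: y = C₁e^(2x) + C₂e^(3x)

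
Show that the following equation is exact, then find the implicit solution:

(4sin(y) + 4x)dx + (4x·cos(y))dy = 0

Verify exactness: ∂M/∂y = ∂N/∂x ✓
Find F(x,y) such that ∂F/∂x = M, ∂F/∂y = N
Solution: 4x·sin(y) + 2x² = C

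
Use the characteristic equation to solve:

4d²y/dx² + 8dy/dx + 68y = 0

Characteristic equation: 4r² + 8r + 68 = 0
Divide by 4: r² + 2r + 17 = 0
Roots: r = -1 ± 4i (complex conjugates)
General solution: y = e^(-x)(C₁cos(4x) + C₂sin(4x))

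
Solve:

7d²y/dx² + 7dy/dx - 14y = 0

Characteristic equation: 7r² + 7r - 14 = 0
Divide by 7: r² + r - 2 = 0
Roots: r = 1, -2 (distinct real)
General solution: y = C₁e^x + C₂e^(-2x)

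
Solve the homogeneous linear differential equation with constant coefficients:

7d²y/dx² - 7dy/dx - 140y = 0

Characteristic equation: 7r² - 7r - 140 = 0
Divide by 7: r² - r - 20 = 0
Roots: r = 5, -4 (distinct real)
General solution: y = C₁e^(5x) + C₂e^(-4x)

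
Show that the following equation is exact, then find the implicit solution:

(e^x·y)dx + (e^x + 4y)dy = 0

Verify exactness: ∂M/∂y = ∂N/∂x ✓
Find F(x,y) such that ∂F/∂x = M, ∂F/∂y = N
Solution: e^x·y + 2y² = C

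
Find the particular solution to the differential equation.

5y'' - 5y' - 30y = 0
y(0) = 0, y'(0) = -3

General solution: y = C₁e^(3x) + C₂e^(-2x)
Applying ICs: C₁ = -3/5, C₂ = 3/5
Particular solution: y = -(3/5)e^(3x) + (3/5)e^(-2x)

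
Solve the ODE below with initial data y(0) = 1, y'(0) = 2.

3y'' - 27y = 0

General solution: y = C₁e^(3x) + C₂e^(-3x)
Applying ICs: C₁ = 5/6, C₂ = 1/6
Particular solution: y = (5/6)e^(3x) + (1/6)e^(-3x)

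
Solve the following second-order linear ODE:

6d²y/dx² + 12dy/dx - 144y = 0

Characteristic equation: 6r² + 12r - 144 = 0
Divide by 6: r² + 2r - 24 = 0
Roots: r = 4, -6 (distinct real)
General solution: y = C₁e^(4x) + C₂e^(-6x)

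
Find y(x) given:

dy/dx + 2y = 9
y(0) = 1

General solution: y = 9/2 + Ce^(-2x)
Applying y(0) = 1: C = 1 - 9/2 = -7/2
Particular solution: y = 9/2 - (7/2)e^(-2x)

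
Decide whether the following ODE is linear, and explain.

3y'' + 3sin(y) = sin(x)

Nonlinear (sin(y) is nonlinear in y)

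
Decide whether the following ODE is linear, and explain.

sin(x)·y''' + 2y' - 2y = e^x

Linear (y and its derivatives appear to the first power only, no products of y terms)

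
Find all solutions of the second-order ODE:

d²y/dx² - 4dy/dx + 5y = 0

Characteristic equation: r² - 4r + 5 = 0
Roots: r = 2 ± i (complex conjugates)
General solution: y = e^(2x)(C₁cos(x) + C₂sin(x))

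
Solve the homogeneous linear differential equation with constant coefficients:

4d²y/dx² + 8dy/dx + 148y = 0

Characteristic equation: 4r² + 8r + 148 = 0
Divide by 4: r² + 2r + 37 = 0
Roots: r = -1 ± 6i (complex conjugates)
General solution: y = e^(-x)(C₁cos(6x) + C₂sin(6x))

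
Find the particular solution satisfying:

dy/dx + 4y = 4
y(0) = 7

General solution: y = 1 + Ce^(-4x)
Applying y(0) = 7: C = 7 - 1 = 6
Particular solution: y = 1 + 6e^(-4x)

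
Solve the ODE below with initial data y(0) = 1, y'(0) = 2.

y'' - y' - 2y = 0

General solution: y = C₁e^(2x) + C₂e^(-x)
Applying ICs: C₁ = 1, C₂ = 0
Particular solution: y = e^(2x)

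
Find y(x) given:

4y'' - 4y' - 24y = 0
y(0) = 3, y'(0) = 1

General solution: y = C₁e^(3x) + C₂e^(-2x)
Applying ICs: C₁ = 7/5, C₂ = 8/5
Particular solution: y = (7/5)e^(3x) + (8/5)e^(-2x)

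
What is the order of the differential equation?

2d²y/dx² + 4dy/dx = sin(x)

The order is 2 (highest derivative is of order 2).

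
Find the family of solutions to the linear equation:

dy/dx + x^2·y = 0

Using integrating factor method:

General solution: y = Ce^(-x^3/3)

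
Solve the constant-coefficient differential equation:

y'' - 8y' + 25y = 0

Characteristic equation: r² - 8r + 25 = 0
Roots: r = 4 ± 3i (complex conjugates)
General solution: y = e^(4x)(C₁cos(3x) + C₂sin(3x))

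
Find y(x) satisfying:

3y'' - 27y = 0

Characteristic equation: 3r² - 27 = 0
Divide by 3: r² - 9 = 0
Roots: r = 3, -3 (distinct real)
General solution: y = C₁e^(3x) + C₂e^(-3x)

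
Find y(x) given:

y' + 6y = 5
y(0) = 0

General solution: y = 5/6 + Ce^(-6x)
Applying y(0) = 0: C = 0 - 5/6 = -5/6
Particular solution: y = 5/6 - (5/6)e^(-6x)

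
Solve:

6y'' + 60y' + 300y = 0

Characteristic equation: 6r² + 60r + 300 = 0
Divide by 6: r² + 10r + 50 = 0
Roots: r = -5 ± 5i (complex conjugates)
General solution: y = e^(-5x)(C₁cos(5x) + C₂sin(5x))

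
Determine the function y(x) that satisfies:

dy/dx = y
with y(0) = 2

General solution: y = Ce^x
Applying IC y(0) = 2:
Particular solution: y = 2e^x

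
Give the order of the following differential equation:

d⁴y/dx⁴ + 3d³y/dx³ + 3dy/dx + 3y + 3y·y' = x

The order is 4 (highest derivative is of order 4).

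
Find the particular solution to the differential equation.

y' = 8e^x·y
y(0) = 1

General solution: y = Ce^(8e^x)
Applying IC y(0) = 1:
Particular solution: y = e^(8(e^x - 1))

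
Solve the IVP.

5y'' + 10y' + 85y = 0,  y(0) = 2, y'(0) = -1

General solution: y = e^(-x)(C₁cos(4x) + C₂sin(4x))
Complex roots r = -1 ± 4i
Applying ICs: C₁ = 2, C₂ = 1/4
Particular solution: y = e^(-x)(2cos(4x) + (1/4)sin(4x))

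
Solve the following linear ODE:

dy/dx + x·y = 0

Using integrating factor method:

General solution: y = Ce^(-x^2/2)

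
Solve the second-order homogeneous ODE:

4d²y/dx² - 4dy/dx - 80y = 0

Characteristic equation: 4r² - 4r - 80 = 0
Divide by 4: r² - r - 20 = 0
Roots: r = 5, -4 (distinct real)
General solution: y = C₁e^(5x) + C₂e^(-4x)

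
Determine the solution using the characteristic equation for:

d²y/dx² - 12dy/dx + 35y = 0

Characteristic equation: r² - 12r + 35 = 0
Roots: r = 7, 5 (distinct real)
General solution: y = C₁e^(7x) + C₂e^(5x)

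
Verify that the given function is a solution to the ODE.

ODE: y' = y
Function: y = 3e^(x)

Verification:
y = 3e^(x)
y' = 3e^(x)
y = 3e^(x)
y' = y ✓

Yes, it is a solution.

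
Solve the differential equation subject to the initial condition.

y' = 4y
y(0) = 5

General solution: y = Ce^(4x)
Applying IC y(0) = 5:
Particular solution: y = 5e^(4x)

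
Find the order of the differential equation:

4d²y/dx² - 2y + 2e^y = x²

The order is 2 (highest derivative is of order 2).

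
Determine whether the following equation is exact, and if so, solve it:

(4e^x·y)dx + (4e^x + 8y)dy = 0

Verify exactness: ∂M/∂y = ∂N/∂x ✓
Find F(x,y) such that ∂F/∂x = M, ∂F/∂y = N
Solution: 4e^x·y + 4y² = C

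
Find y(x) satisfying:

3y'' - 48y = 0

Characteristic equation: 3r² - 48 = 0
Divide by 3: r² - 16 = 0
Roots: r = 4, -4 (distinct real)
General solution: y = C₁e^(4x) + C₂e^(-4x)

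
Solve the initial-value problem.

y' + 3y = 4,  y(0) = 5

General solution: y = 4/3 + Ce^(-3x)
Applying y(0) = 5: C = 5 - 4/3 = 11/3
Particular solution: y = 4/3 + (11/3)e^(-3x)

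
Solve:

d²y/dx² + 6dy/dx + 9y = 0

Characteristic equation: r² + 6r + 9 = 0
Factored: (r + 3)² = 0
Repeated root: r = -3
General solution: y = (C₁ + C₂x)e^(-3x)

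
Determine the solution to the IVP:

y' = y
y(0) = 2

General solution: y = Ce^x
Applying IC y(0) = 2:
Particular solution: y = 2e^x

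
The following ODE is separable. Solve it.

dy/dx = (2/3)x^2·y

Separating variables and integrating:
ln|y| = 2x^3/9 + C

General solution: y = Ce^(2x^3/9)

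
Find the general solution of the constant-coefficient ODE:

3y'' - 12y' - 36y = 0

Characteristic equation: 3r² - 12r - 36 = 0
Divide by 3: r² - 4r - 12 = 0
Roots: r = 6, -2 (distinct real)
General solution: y = C₁e^(6x) + C₂e^(-2x)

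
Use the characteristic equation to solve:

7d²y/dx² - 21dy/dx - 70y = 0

Characteristic equation: 7r² - 21r - 70 = 0
Divide by 7: r² - 3r - 10 = 0
Roots: r = 5, -2 (distinct real)
General solution: y = C₁e^(5x) + C₂e^(-2x)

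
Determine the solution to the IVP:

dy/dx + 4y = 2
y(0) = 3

General solution: y = 1/2 + Ce^(-4x)
Applying y(0) = 3: C = 3 - 1/2 = 5/2
Particular solution: y = 1/2 + (5/2)e^(-4x)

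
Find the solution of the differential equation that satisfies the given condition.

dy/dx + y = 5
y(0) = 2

General solution: y = 5 + Ce^(-x)
Applying y(0) = 2: C = 2 - 5 = -3
Particular solution: y = 5 - 3e^(-x)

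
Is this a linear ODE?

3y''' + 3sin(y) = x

No. Nonlinear (sin(y) is nonlinear in y)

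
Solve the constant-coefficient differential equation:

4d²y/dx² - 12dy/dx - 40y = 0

Characteristic equation: 4r² - 12r - 40 = 0
Divide by 4: r² - 3r - 10 = 0
Roots: r = 5, -2 (distinct real)
General solution: y = C₁e^(5x) + C₂e^(-2x)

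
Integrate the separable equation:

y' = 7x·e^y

Separating variables and integrating:
-e^(-y) = 7x²/2 + C

General solution: y = -ln(C - 7x²/2)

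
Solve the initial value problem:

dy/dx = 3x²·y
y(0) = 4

General solution: y = Ce^(x³)
Applying IC y(0) = 4:
Particular solution: y = 4e^(x³)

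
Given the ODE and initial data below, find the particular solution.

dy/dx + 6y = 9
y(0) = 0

General solution: y = 3/2 + Ce^(-6x)
Applying y(0) = 0: C = 0 - 3/2 = -3/2
Particular solution: y = 3/2 - (3/2)e^(-6x)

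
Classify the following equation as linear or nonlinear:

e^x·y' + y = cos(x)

Linear (y and its derivatives appear to the first power only, no products of y terms)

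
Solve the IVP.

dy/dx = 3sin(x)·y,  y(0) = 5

General solution: y = Ce^(-3cos(x))
Applying IC y(0) = 5:
Particular solution: y = 5e^(3(1-cos(x)))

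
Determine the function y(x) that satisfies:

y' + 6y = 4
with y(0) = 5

General solution: y = 2/3 + Ce^(-6x)
Applying y(0) = 5: C = 5 - 2/3 = 13/3
Particular solution: y = 2/3 + (13/3)e^(-6x)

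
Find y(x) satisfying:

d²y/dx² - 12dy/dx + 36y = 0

Characteristic equation: r² - 12r + 36 = 0
Factored: (r - 6)² = 0
Repeated root: r = 6
General solution: y = (C₁ + C₂x)e^(6x)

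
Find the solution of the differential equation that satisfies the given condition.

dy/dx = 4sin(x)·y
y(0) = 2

General solution: y = Ce^(-4cos(x))
Applying IC y(0) = 2:
Particular solution: y = 2e^(4(1-cos(x)))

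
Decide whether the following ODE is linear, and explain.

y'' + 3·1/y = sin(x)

Nonlinear (1/y term)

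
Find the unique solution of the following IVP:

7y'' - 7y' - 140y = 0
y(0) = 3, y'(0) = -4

General solution: y = C₁e^(5x) + C₂e^(-4x)
Applying ICs: C₁ = 8/9, C₂ = 19/9
Particular solution: y = (8/9)e^(5x) + (19/9)e^(-4x)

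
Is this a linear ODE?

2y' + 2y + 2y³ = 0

No. Nonlinear (y³ term)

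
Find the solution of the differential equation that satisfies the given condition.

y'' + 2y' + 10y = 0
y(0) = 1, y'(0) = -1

General solution: y = e^(-x)(C₁cos(3x) + C₂sin(3x))
Complex roots r = -1 ± 3i
Applying ICs: C₁ = 1, C₂ = 0
Particular solution: y = e^(-x)(cos(3x))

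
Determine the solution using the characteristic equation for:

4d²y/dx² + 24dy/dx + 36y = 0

Characteristic equation: 4r² + 24r + 36 = 0
Divide by 4: r² + 6r + 9 = 0
Factored: (r + 3)² = 0
Repeated root: r = -3
General solution: y = (C₁ + C₂x)e^(-3x)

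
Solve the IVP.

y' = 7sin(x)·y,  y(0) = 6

General solution: y = Ce^(-7cos(x))
Applying IC y(0) = 6:
Particular solution: y = 6e^(7(1-cos(x)))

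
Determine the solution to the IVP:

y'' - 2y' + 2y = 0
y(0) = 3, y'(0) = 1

General solution: y = e^x(C₁cos(x) + C₂sin(x))
Complex roots r = 1 ± i
Applying ICs: C₁ = 3, C₂ = -2
Particular solution: y = e^x(3cos(x) - 2sin(x))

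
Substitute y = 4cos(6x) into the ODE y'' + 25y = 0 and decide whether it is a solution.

Verification:
y'' = -144cos(6x)
y'' + 25y ≠ 0 (frequency mismatch: got 36 instead of 25)

No, it is not a solution.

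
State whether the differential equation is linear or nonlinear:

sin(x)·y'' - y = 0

Linear (y and its derivatives appear to the first power only, no products of y terms)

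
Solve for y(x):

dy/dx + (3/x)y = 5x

Using integrating factor method:

General solution: y = x^2 + Cx^(-3)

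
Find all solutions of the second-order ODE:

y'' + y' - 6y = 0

Characteristic equation: r² + r - 6 = 0
Roots: r = 2, -3 (distinct real)
General solution: y = C₁e^(2x) + C₂e^(-3x)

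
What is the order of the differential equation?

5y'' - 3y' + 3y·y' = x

The order is 2 (highest derivative is of order 2).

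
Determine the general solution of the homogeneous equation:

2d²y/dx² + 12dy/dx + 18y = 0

Characteristic equation: 2r² + 12r + 18 = 0
Divide by 2: r² + 6r + 9 = 0
Factored: (r + 3)² = 0
Repeated root: r = -3
General solution: y = (C₁ + C₂x)e^(-3x)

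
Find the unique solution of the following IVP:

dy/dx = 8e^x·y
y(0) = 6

General solution: y = Ce^(8e^x)
Applying IC y(0) = 6:
Particular solution: y = 6e^(8(e^x - 1))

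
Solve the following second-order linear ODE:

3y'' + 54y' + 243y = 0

Characteristic equation: 3r² + 54r + 243 = 0
Divide by 3: r² + 18r + 81 = 0
Factored: (r + 9)² = 0
Repeated root: r = -9
General solution: y = (C₁ + C₂x)e^(-9x)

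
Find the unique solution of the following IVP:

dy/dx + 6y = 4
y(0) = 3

General solution: y = 2/3 + Ce^(-6x)
Applying y(0) = 3: C = 3 - 2/3 = 7/3
Particular solution: y = 2/3 + (7/3)e^(-6x)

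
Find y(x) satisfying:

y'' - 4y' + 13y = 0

Characteristic equation: r² - 4r + 13 = 0
Roots: r = 2 ± 3i (complex conjugates)
General solution: y = e^(2x)(C₁cos(3x) + C₂sin(3x))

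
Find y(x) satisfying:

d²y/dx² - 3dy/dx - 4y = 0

Characteristic equation: r² - 3r - 4 = 0
Roots: r = 4, -1 (distinct real)
General solution: y = C₁e^(4x) + C₂e^(-x)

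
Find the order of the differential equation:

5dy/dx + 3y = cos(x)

The order is 1 (highest derivative is of order 1).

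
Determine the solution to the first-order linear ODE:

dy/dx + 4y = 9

Using integrating factor method:

General solution: y = 9/4 + Ce^(-4x)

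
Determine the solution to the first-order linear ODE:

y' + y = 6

Using integrating factor method:

General solution: y = 6 + Ce^(-x)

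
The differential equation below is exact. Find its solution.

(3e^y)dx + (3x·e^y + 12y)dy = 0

Verify exactness: ∂M/∂y = ∂N/∂x ✓
Find F(x,y) such that ∂F/∂x = M, ∂F/∂y = N
Solution: 3x·e^y + 6y² = C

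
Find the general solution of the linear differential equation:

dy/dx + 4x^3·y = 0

Using integrating factor method:

General solution: y = Ce^(-x^4)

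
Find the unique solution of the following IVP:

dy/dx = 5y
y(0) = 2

General solution: y = Ce^(5x)
Applying IC y(0) = 2:
Particular solution: y = 2e^(5x)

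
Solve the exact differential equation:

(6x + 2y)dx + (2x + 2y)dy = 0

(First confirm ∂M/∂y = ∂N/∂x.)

Verify exactness: ∂M/∂y = ∂N/∂x ✓
Find F(x,y) such that ∂F/∂x = M, ∂F/∂y = N
Solution: 3x² + 2xy + y² = C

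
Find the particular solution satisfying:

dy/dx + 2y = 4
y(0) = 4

General solution: y = 2 + Ce^(-2x)
Applying y(0) = 4: C = 4 - 2 = 2
Particular solution: y = 2 + 2e^(-2x)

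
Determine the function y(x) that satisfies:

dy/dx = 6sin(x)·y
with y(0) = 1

General solution: y = Ce^(-6cos(x))
Applying IC y(0) = 1:
Particular solution: y = e^(6(1-cos(x)))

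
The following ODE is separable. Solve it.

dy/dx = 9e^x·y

Separating variables and integrating:
ln|y| = 9e^x + C

General solution: y = Ce^(9e^x)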